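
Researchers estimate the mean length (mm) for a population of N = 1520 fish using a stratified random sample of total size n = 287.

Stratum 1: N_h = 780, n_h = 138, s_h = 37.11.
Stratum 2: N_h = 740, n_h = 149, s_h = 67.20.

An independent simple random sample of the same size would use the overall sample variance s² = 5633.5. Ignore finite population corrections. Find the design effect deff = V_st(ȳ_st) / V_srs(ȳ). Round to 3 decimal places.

deff ≈ 0.500

V̂(ȳ_st) = Σ W_h² s_h²/n_h, with W_h = N_h/N and N = 1520:
  stratum 1: (780/1520)²·37.11²/138 = 2.62788
  stratum 2: (740/1520)²·67.20²/149 = 7.18338
V_st = 9.81125
V_srs = s²/n = 5633.5/287 = 19.6289
deff = V_st / V_srs = 9.81125/19.6289 = 0.4998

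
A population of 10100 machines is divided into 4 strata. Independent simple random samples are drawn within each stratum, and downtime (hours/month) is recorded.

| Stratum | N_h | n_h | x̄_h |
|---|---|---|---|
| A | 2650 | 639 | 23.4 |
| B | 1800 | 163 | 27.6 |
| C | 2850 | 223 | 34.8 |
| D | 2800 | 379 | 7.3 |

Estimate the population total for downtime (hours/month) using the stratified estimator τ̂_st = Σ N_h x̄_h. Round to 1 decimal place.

τ̂_st = Σ N_h x̄_h = 2650·23.4 + 1800·27.6 + 2850·34.8 + 2800·7.3 = 231310.0

τ̂_st ≈ 231310.0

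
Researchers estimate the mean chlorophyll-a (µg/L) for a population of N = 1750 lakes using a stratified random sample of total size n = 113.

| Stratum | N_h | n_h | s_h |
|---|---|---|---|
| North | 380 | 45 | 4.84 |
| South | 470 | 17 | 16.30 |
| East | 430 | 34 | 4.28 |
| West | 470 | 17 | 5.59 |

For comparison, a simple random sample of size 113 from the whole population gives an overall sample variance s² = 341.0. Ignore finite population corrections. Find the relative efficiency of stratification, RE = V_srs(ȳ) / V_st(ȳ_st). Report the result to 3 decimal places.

V̂(ȳ_st) = Σ W_h² s_h²/n_h, with W_h = N_h/N and N = 1750:
  stratum North: (380/1750)²·4.84²/45 = 0.0245454
  stratum South: (470/1750)²·16.30²/17 = 1.12732
  stratum East: (430/1750)²·4.28²/34 = 0.0325289
  stratum West: (470/1750)²·5.59²/17 = 0.132585
V_st = 1.31698
V_srs = s²/n = 341.0/113 = 3.0177
Relative efficiency = V_srs / V_st = 3.0177/1.31698 = 2.2914

RE ≈ 2.291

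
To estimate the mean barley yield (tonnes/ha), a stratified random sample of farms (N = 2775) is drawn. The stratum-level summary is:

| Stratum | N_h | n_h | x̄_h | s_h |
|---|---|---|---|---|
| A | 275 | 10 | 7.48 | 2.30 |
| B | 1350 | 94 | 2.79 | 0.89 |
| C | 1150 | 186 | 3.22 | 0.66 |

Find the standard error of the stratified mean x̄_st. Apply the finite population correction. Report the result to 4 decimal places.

SE(x̄_st) ≈ 0.0848

V̂(x̄_st) = Σ W_h² (1 − n_h/N_h) s_h²/n_h, with W_h = N_h/N and N = 2775:
  stratum A: (275/2775)²·(1 − 10/275)·2.30²/10 = 0.0050062
  stratum B: (1350/2775)²·(1 − 94/1350)·0.89²/94 = 0.00185545
  stratum C: (1150/2775)²·(1 − 186/1150)·0.66²/186 = 0.000337151
V̂(x̄_st) = 0.0071988
SE(x̄_st) = √0.0071988 = 0.0848458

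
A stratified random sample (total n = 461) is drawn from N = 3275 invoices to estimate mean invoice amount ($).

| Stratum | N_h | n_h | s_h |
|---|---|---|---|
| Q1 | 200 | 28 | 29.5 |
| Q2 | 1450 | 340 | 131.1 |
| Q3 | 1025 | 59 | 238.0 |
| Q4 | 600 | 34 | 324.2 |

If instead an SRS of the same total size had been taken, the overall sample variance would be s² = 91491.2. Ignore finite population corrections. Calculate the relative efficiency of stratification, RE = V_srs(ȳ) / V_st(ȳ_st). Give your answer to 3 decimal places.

V̂(ȳ_st) = Σ W_h² s_h²/n_h, with W_h = N_h/N and N = 3275:
  stratum Q1: (200/3275)²·29.5²/28 = 0.115911
  stratum Q2: (1450/3275)²·131.1²/340 = 9.90923
  stratum Q3: (1025/3275)²·238.0²/59 = 94.0431
  stratum Q4: (600/3275)²·324.2²/34 = 103.759
V_st = 207.828
V_srs = s²/n = 91491.2/461 = 198.462
Relative efficiency = V_srs / V_st = 198.462/207.828 = 0.9549

RE ≈ 0.955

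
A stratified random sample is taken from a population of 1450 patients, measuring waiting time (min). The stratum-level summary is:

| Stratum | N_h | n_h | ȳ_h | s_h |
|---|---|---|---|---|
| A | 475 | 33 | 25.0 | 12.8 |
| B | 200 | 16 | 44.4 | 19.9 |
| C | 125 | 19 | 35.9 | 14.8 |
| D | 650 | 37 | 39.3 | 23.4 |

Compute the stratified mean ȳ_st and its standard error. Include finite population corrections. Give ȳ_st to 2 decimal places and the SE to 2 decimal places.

ȳ_st ≈ 35.03, SE ≈ 1.95

ȳ_st = Σ W_h ȳ_h = (475·25.0 + 200·44.4 + 125·35.9 + 650·39.3)/1450 = 35.02586
V̂(ȳ_st) = Σ W_h² (1 − n_h/N_h) s_h²/n_h, with W_h = N_h/N and N = 1450:
  stratum A: (475/1450)²·(1 − 33/475)·12.8²/33 = 0.495776
  stratum B: (200/1450)²·(1 − 16/200)·19.9²/16 = 0.43321
  stratum C: (125/1450)²·(1 − 19/125)·14.8²/19 = 0.0726524
  stratum D: (650/1450)²·(1 − 37/650)·23.4²/37 = 2.80458
V̂(ȳ_st) = 3.80622
SE(ȳ_st) = √3.80622 = 1.95095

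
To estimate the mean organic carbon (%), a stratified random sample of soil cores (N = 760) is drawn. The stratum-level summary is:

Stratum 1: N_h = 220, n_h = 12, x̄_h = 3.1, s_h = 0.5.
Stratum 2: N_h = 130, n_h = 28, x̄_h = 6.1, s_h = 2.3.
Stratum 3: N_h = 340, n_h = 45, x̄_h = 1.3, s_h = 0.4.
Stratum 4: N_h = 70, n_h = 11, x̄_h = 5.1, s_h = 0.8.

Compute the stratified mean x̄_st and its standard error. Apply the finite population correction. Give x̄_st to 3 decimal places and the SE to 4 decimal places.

x̄_st = Σ W_h x̄_h = (220·3.1 + 130·6.1 + 340·1.3 + 70·5.1)/760 = 2.99211
V̂(x̄_st) = Σ W_h² (1 − n_h/N_h) s_h²/n_h, with W_h = N_h/N and N = 760:
  stratum 1: (220/760)²·(1 − 12/220)·0.5²/12 = 0.00165051
  stratum 2: (130/760)²·(1 − 28/130)·2.3²/28 = 0.00433725
  stratum 3: (340/760)²·(1 − 45/340)·0.4²/45 = 0.000617421
  stratum 4: (70/760)²·(1 − 11/70)·0.8²/11 = 0.000416016
V̂(x̄_st) = 0.00702119
SE(x̄_st) = √0.00702119 = 0.0837925

x̄_st ≈ 2.992, SE ≈ 0.0838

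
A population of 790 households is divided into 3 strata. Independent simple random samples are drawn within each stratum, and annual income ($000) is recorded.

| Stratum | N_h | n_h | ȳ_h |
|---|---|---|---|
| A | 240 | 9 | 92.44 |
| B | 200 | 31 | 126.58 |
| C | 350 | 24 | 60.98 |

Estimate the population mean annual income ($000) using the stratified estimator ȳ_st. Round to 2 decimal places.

N = Σ N_h = 790. Stratum weights W_h = N_h/N.
ȳ_st = (240·92.44 + 200·126.58 + 350·60.98) / 790 = 87.1451

ȳ_st ≈ 87.15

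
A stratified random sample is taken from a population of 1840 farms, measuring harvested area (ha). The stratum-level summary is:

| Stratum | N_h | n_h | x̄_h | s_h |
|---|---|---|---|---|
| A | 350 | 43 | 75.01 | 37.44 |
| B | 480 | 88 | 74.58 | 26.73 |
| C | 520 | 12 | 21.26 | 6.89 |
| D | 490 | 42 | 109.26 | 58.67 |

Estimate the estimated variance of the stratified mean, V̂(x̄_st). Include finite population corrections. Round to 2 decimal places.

V̂(x̄_st) ≈ 7.11

V̂(x̄_st) = Σ W_h² (1 − n_h/N_h) s_h²/n_h, with W_h = N_h/N and N = 1840:
  stratum A: (350/1840)²·(1 − 43/350)·37.44²/43 = 1.0346
  stratum B: (480/1840)²·(1 − 88/480)·26.73²/88 = 0.451239
  stratum C: (520/1840)²·(1 − 12/520)·6.89²/12 = 0.308666
  stratum D: (490/1840)²·(1 − 42/490)·58.67²/42 = 5.314
V̂(x̄_st) = 7.10851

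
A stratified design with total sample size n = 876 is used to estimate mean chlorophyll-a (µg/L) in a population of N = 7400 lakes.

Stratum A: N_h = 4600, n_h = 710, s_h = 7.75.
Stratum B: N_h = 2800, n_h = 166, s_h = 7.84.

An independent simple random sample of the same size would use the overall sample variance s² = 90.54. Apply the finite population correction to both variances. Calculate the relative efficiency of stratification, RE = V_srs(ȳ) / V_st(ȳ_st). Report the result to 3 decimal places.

V̂(ȳ_st) = Σ W_h² (1 − n_h/N_h) s_h²/n_h, with W_h = N_h/N and N = 7400:
  stratum A: (4600/7400)²·(1 − 710/4600)·7.75²/710 = 0.0276432
  stratum B: (2800/7400)²·(1 − 166/2800)·7.84²/166 = 0.0498694
V_st = 0.0775127
V_srs = (1 − 876/7400)·90.54/876 = 0.091121
Relative efficiency = V_srs / V_st = 0.091121/0.0775127 = 1.1756

RE ≈ 1.176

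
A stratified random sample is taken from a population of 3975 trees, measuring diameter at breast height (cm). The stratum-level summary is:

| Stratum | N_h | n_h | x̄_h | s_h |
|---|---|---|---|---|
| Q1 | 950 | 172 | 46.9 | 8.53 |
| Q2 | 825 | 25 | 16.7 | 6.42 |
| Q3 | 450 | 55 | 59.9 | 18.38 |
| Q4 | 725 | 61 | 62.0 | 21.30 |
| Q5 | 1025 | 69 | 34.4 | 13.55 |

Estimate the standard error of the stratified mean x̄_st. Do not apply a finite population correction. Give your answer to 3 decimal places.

V̂(x̄_st) = Σ W_h² s_h²/n_h, with W_h = N_h/N and N = 3975:
  stratum Q1: (950/3975)²·8.53²/172 = 0.0241625
  stratum Q2: (825/3975)²·6.42²/25 = 0.0710172
  stratum Q3: (450/3975)²·18.38²/55 = 0.0787189
  stratum Q4: (725/3975)²·21.30²/61 = 0.247418
  stratum Q5: (1025/3975)²·13.55²/69 = 0.176931
V̂(x̄_st) = 0.598247
SE(x̄_st) = √0.598247 = 0.773464

SE(x̄_st) ≈ 0.773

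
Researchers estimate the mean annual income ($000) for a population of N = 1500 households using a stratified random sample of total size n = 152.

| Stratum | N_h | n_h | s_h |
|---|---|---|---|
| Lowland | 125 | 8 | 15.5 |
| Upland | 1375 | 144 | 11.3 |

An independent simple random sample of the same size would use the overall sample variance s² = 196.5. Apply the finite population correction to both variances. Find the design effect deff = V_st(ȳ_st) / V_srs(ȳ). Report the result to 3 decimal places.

deff ≈ 0.742

V̂(ȳ_st) = Σ W_h² (1 − n_h/N_h) s_h²/n_h, with W_h = N_h/N and N = 1500:
  stratum Lowland: (125/1500)²·(1 − 8/125)·15.5²/8 = 0.195203
  stratum Upland: (1375/1500)²·(1 − 144/1375)·11.3²/144 = 0.667072
V_st = 0.862275
V_srs = (1 − 152/1500)·196.5/152 = 1.16176
deff = V_st / V_srs = 0.862275/1.16176 = 0.7422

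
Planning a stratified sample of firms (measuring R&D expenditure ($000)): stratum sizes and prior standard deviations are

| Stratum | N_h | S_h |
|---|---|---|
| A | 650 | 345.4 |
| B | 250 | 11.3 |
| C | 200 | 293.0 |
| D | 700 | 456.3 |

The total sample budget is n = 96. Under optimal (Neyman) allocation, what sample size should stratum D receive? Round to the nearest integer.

51

Neyman allocation: n_h = n · N_h S_h / Σ N_i S_i, with n = 96.
  stratum A: N_h·S_h = 650·345.4 = 224510.00
  stratum B: N_h·S_h = 250·11.3 = 2825.00
  stratum C: N_h·S_h = 200·293.0 = 58600.00
  stratum D: N_h·S_h = 700·456.3 = 319410.00
Σ N_h S_h = 605345.00
n for stratum D = 96·319410.00/605345.00 = 50.654 → 51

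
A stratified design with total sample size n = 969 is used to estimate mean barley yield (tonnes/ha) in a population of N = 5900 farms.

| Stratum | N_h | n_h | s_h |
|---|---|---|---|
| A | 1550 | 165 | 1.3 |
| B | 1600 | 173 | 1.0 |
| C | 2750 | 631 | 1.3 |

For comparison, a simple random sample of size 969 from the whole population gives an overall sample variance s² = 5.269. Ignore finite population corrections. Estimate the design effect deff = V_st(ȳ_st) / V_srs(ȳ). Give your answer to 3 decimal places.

deff ≈ 0.315

V̂(ȳ_st) = Σ W_h² s_h²/n_h, with W_h = N_h/N and N = 5900:
  stratum A: (1550/5900)²·1.3²/165 = 0.000706907
  stratum B: (1600/5900)²·1.0²/173 = 0.000425099
  stratum C: (2750/5900)²·1.3²/631 = 0.00058186
V_st = 0.00171387
V_srs = s²/n = 5.269/969 = 0.00543756
deff = V_st / V_srs = 0.00171387/0.00543756 = 0.3152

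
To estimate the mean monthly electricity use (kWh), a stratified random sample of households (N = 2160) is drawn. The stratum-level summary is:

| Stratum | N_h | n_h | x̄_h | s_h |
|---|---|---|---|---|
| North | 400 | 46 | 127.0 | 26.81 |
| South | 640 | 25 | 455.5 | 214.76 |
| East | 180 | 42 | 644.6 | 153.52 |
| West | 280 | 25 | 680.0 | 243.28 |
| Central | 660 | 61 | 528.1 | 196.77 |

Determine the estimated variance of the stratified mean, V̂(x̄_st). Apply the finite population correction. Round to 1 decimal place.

V̂(x̄_st) = Σ W_h² (1 − n_h/N_h) s_h²/n_h, with W_h = N_h/N and N = 2160:
  stratum North: (400/2160)²·(1 − 46/400)·26.81²/46 = 0.474233
  stratum South: (640/2160)²·(1 − 25/640)·214.76²/25 = 155.638
  stratum East: (180/2160)²·(1 − 42/180)·153.52²/42 = 2.98762
  stratum West: (280/2160)²·(1 − 25/280)·243.28²/25 = 36.2296
  stratum Central: (660/2160)²·(1 − 61/660)·196.77²/61 = 53.7838
V̂(x̄_st) = 249.113

V̂(x̄_st) ≈ 249.1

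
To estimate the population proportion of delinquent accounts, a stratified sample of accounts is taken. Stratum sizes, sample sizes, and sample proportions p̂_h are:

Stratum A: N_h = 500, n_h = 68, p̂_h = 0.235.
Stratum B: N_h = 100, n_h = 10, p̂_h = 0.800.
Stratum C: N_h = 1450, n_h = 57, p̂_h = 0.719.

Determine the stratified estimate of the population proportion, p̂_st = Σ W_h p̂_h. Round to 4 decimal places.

p̂_st ≈ 0.6049

N = 2050; stratum weights W_h = N_h/N.
p̂_st = Σ W_h p̂_h = (500·0.235 + 100·0.800 + 1450·0.719)/2050 = 0.60490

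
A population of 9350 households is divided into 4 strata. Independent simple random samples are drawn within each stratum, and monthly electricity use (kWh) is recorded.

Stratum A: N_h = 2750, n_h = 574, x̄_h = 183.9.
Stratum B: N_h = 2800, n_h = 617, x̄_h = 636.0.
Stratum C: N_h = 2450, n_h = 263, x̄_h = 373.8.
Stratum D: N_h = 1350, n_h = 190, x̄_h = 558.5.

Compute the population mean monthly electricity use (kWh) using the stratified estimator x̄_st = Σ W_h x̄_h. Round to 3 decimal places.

x̄_st ≈ 423.135

N = Σ N_h = 9350. Stratum weights W_h = N_h/N.
x̄_st = (2750·183.9 + 2800·636.0 + 2450·373.8 + 1350·558.5) / 9350 = 423.13476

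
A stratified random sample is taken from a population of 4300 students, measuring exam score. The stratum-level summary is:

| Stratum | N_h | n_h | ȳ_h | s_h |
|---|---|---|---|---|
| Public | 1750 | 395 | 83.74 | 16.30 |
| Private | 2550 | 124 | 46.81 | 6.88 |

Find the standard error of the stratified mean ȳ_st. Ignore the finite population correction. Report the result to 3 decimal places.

SE(ȳ_st) ≈ 0.496

V̂(ȳ_st) = Σ W_h² s_h²/n_h, with W_h = N_h/N and N = 4300:
  stratum Public: (1750/4300)²·16.30²/395 = 0.111408
  stratum Private: (2550/4300)²·6.88²/124 = 0.134245
V̂(ȳ_st) = 0.245653
SE(ȳ_st) = √0.245653 = 0.495634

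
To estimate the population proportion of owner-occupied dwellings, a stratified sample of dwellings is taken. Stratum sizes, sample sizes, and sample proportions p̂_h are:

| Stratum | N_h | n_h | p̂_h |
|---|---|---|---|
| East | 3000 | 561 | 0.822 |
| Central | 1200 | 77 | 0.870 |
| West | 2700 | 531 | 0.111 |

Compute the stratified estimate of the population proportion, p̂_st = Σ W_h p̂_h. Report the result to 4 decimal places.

N = 6900; stratum weights W_h = N_h/N.
p̂_st = Σ W_h p̂_h = (3000·0.822 + 1200·0.870 + 2700·0.111)/6900 = 0.55213

p̂_st ≈ 0.5521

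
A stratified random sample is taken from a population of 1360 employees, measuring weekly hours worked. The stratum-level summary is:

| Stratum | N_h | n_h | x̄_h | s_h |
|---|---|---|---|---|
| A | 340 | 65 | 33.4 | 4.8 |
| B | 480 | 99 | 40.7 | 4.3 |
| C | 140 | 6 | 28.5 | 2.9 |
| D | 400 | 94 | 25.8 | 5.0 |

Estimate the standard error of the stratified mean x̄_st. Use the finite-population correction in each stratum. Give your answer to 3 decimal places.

V̂(x̄_st) = Σ W_h² (1 − n_h/N_h) s_h²/n_h, with W_h = N_h/N and N = 1360:
  stratum A: (340/1360)²·(1 − 65/340)·4.8²/65 = 0.0179186
  stratum B: (480/1360)²·(1 − 99/480)·4.3²/99 = 0.0184667
  stratum C: (140/1360)²·(1 − 6/140)·2.9²/6 = 0.0142167
  stratum D: (400/1360)²·(1 − 94/400)·5.0²/94 = 0.0176001
V̂(x̄_st) = 0.0682021
SE(x̄_st) = √0.0682021 = 0.261155

SE(x̄_st) ≈ 0.261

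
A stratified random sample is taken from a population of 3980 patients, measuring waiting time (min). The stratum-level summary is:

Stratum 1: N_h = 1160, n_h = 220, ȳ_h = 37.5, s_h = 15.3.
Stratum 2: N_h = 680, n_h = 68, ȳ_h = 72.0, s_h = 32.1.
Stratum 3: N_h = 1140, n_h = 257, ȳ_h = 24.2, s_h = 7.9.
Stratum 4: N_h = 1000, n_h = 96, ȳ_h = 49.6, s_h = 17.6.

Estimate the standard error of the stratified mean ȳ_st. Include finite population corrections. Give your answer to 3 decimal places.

SE(ȳ_st) ≈ 0.819

V̂(ȳ_st) = Σ W_h² (1 − n_h/N_h) s_h²/n_h, with W_h = N_h/N and N = 3980:
  stratum 1: (1160/3980)²·(1 − 220/1160)·15.3²/220 = 0.0732453
  stratum 2: (680/3980)²·(1 − 68/680)·32.1²/68 = 0.398103
  stratum 3: (1140/3980)²·(1 − 257/1140)·7.9²/257 = 0.0154319
  stratum 4: (1000/3980)²·(1 − 96/1000)·17.6²/96 = 0.184143
V̂(ȳ_st) = 0.670924
SE(ȳ_st) = √0.670924 = 0.819099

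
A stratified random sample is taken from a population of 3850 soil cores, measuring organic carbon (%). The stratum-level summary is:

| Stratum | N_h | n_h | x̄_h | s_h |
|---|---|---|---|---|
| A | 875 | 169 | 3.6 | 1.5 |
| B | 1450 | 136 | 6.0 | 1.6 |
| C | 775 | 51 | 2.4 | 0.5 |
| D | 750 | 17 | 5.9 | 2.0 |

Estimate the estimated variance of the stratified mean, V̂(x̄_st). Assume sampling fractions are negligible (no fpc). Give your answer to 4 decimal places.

V̂(x̄_st) ≈ 0.0125

V̂(x̄_st) = Σ W_h² s_h²/n_h, with W_h = N_h/N and N = 3850:
  stratum A: (875/3850)²·1.5²/169 = 0.000687686
  stratum B: (1450/3850)²·1.6²/136 = 0.00267003
  stratum C: (775/3850)²·0.5²/51 = 0.000198633
  stratum D: (750/3850)²·2.0²/17 = 0.00892919
V̂(x̄_st) = 0.0124855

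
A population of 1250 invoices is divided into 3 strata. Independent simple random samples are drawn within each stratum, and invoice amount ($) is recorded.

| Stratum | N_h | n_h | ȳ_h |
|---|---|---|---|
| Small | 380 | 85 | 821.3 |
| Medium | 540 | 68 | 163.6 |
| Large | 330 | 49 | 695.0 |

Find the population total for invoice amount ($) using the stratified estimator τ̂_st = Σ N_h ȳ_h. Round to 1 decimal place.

τ̂_st ≈ 629788.0

τ̂_st = Σ N_h ȳ_h = 380·821.3 + 540·163.6 + 330·695.0 = 629788.0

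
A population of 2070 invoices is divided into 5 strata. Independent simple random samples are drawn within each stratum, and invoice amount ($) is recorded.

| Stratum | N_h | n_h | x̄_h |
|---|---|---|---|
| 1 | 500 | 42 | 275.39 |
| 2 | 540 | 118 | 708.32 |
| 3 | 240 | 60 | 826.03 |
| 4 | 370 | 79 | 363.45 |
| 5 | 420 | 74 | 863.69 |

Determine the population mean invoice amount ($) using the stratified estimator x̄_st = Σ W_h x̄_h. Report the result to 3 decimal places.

x̄_st ≈ 587.276

N = Σ N_h = 2070. Stratum weights W_h = N_h/N.
x̄_st = (500·275.39 + 540·708.32 + 240·826.03 + 370·363.45 + 420·863.69) / 2070 = 587.27599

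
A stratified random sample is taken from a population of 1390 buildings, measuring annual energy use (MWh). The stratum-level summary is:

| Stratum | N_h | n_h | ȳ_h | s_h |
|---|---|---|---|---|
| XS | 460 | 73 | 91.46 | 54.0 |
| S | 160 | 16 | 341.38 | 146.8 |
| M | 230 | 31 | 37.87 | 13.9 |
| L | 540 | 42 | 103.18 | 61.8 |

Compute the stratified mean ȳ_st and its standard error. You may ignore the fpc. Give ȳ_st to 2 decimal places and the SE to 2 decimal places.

ȳ_st ≈ 115.91, SE ≈ 6.01

ȳ_st = Σ W_h ȳ_h = (460·91.46 + 160·341.38 + 230·37.87 + 540·103.18)/1390 = 115.91345
V̂(ȳ_st) = Σ W_h² s_h²/n_h, with W_h = N_h/N and N = 1390:
  stratum XS: (460/1390)²·54.0²/73 = 4.37472
  stratum S: (160/1390)²·146.8²/16 = 17.8461
  stratum M: (230/1390)²·13.9²/31 = 0.170645
  stratum L: (540/1390)²·61.8²/42 = 13.7242
V̂(ȳ_st) = 36.1156
SE(ȳ_st) = √36.1156 = 6.00962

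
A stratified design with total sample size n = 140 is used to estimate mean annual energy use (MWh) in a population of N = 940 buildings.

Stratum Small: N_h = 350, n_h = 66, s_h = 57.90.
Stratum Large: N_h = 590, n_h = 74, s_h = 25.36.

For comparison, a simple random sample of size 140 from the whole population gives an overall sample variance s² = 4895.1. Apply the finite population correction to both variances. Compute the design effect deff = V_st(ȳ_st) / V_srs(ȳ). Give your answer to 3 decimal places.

V̂(ȳ_st) = Σ W_h² (1 − n_h/N_h) s_h²/n_h, with W_h = N_h/N and N = 940:
  stratum Small: (350/940)²·(1 − 66/350)·57.90²/66 = 5.71405
  stratum Large: (590/940)²·(1 − 74/590)·25.36²/74 = 2.99442
V_st = 8.70847
V_srs = (1 − 140/940)·4895.1/140 = 29.7574
deff = V_st / V_srs = 8.70847/29.7574 = 0.2926

deff ≈ 0.293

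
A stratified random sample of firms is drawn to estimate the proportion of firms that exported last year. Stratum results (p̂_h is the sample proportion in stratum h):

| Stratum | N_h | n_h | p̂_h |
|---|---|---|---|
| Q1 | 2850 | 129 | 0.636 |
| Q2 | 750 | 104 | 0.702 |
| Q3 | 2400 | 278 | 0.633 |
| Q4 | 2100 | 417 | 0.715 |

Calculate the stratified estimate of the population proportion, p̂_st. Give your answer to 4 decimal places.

p̂_st ≈ 0.6617

N = 8100; stratum weights W_h = N_h/N.
p̂_st = Σ W_h p̂_h = (2850·0.636 + 750·0.702 + 2400·0.633 + 2100·0.715)/8100 = 0.66170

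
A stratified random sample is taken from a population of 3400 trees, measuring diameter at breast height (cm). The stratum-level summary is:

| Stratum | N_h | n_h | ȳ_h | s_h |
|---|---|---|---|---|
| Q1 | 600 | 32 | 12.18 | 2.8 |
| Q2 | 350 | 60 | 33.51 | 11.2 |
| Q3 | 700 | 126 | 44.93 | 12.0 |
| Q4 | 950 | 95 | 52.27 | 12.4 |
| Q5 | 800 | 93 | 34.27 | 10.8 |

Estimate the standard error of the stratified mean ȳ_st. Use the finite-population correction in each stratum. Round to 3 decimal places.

V̂(ȳ_st) = Σ W_h² (1 − n_h/N_h) s_h²/n_h, with W_h = N_h/N and N = 3400:
  stratum Q1: (600/3400)²·(1 − 32/600)·2.8²/32 = 0.00722284
  stratum Q2: (350/3400)²·(1 − 60/350)·11.2²/60 = 0.0183566
  stratum Q3: (700/3400)²·(1 − 126/700)·12.0²/126 = 0.0397232
  stratum Q4: (950/3400)²·(1 − 95/950)·12.4²/95 = 0.113724
  stratum Q5: (800/3400)²·(1 − 93/800)·10.8²/93 = 0.0613643
V̂(ȳ_st) = 0.240391
SE(ȳ_st) = √0.240391 = 0.490297

SE(ȳ_st) ≈ 0.490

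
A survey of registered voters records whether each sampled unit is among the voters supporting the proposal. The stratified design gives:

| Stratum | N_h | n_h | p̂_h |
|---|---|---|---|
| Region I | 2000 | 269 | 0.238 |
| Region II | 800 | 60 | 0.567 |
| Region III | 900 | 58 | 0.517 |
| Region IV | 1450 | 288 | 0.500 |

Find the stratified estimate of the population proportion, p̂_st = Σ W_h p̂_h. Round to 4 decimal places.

p̂_st ≈ 0.4116

N = 5150; stratum weights W_h = N_h/N.
p̂_st = Σ W_h p̂_h = (2000·0.238 + 800·0.567 + 900·0.517 + 1450·0.500)/5150 = 0.41163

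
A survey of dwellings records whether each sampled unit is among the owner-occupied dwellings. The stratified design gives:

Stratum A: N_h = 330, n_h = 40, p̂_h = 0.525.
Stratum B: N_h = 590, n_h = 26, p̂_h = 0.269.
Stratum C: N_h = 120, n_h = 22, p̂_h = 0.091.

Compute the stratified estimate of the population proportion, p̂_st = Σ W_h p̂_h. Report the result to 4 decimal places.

p̂_st ≈ 0.3297

N = 1040; stratum weights W_h = N_h/N.
p̂_st = Σ W_h p̂_h = (330·0.525 + 590·0.269 + 120·0.091)/1040 = 0.32969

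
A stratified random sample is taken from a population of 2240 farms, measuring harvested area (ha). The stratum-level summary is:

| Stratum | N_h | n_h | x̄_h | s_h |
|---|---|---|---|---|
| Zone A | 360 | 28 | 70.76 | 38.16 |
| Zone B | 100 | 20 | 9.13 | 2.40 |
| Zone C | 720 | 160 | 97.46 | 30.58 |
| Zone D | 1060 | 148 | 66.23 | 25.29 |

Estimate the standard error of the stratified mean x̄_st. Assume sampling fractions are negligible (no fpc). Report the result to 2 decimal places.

V̂(x̄_st) = Σ W_h² s_h²/n_h, with W_h = N_h/N and N = 2240:
  stratum Zone A: (360/2240)²·38.16²/28 = 1.34328
  stratum Zone B: (100/2240)²·2.40²/20 = 0.00057398
  stratum Zone C: (720/2240)²·30.58²/160 = 0.603843
  stratum Zone D: (1060/2240)²·25.29²/148 = 0.967724
V̂(x̄_st) = 2.91542
SE(x̄_st) = √2.91542 = 1.70746

SE(x̄_st) ≈ 1.71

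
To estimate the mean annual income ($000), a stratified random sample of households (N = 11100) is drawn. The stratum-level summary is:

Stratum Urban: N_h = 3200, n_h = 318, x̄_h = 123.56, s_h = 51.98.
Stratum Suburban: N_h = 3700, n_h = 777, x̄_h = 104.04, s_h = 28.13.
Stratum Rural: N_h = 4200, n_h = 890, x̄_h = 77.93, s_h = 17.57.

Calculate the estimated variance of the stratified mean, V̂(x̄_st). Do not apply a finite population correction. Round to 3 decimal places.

V̂(x̄_st) = Σ W_h² s_h²/n_h, with W_h = N_h/N and N = 11100:
  stratum Urban: (3200/11100)²·51.98²/318 = 0.706154
  stratum Suburban: (3700/11100)²·28.13²/777 = 0.113156
  stratum Rural: (4200/11100)²·17.57²/890 = 0.0496599
V̂(x̄_st) = 0.86897

V̂(x̄_st) ≈ 0.869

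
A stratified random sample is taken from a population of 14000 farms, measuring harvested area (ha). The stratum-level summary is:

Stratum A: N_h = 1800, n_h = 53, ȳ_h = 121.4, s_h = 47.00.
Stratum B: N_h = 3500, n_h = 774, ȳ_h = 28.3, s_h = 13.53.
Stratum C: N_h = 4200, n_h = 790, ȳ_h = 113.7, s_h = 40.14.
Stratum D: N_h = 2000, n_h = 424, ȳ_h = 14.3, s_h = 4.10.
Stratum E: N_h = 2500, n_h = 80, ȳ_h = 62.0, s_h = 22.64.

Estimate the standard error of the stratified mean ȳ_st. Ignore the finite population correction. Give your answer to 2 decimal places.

SE(ȳ_st) ≈ 1.05

V̂(ȳ_st) = Σ W_h² s_h²/n_h, with W_h = N_h/N and N = 14000:
  stratum A: (1800/14000)²·47.00²/53 = 0.688983
  stratum B: (3500/14000)²·13.53²/774 = 0.014782
  stratum C: (4200/14000)²·40.14²/790 = 0.183557
  stratum D: (2000/14000)²·4.10²/424 = 0.000809107
  stratum E: (2500/14000)²·22.64²/80 = 0.204309
V̂(ȳ_st) = 1.09244
SE(ȳ_st) = √1.09244 = 1.0452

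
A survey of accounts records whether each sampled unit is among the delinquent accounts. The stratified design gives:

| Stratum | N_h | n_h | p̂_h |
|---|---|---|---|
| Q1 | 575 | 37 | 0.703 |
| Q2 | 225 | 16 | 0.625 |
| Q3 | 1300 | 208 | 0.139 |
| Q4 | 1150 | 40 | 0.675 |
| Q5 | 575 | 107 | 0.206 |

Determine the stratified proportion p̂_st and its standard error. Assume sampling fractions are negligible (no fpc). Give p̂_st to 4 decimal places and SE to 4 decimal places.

N = 3825; stratum weights W_h = N_h/N.
p̂_st = Σ W_h p̂_h = (575·0.703 + 225·0.625 + 1300·0.139 + 1150·0.675 + 575·0.206)/3825 = 0.42359
V̂(p̂_st) = Σ W_h² p̂_h(1−p̂_h)/(n_h−1):
  stratum Q1: (575/3825)²·0.703·0.297/36 = 0.000131064
  stratum Q2: (225/3825)²·0.625·0.375/15 = 5.40657e-05
  stratum Q3: (1300/3825)²·0.139·0.861/207 = 6.67838e-05
  stratum Q4: (1150/3825)²·0.675·0.325/39 = 0.000508458
  stratum Q5: (575/3825)²·0.206·0.794/106 = 3.48702e-05
V̂(p̂_st) = 0.000795242; SE = √V̂ = 0.0282

p̂_st ≈ 0.4236, SE ≈ 0.0282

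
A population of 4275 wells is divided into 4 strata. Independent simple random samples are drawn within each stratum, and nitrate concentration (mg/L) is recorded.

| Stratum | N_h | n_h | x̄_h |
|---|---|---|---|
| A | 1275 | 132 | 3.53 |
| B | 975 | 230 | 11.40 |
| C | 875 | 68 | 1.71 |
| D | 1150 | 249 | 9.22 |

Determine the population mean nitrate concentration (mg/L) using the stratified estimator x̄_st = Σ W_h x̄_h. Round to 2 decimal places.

N = Σ N_h = 4275. Stratum weights W_h = N_h/N.
x̄_st = (1275·3.53 + 975·11.40 + 875·1.71 + 1150·9.22) / 4275 = 6.4830

x̄_st ≈ 6.48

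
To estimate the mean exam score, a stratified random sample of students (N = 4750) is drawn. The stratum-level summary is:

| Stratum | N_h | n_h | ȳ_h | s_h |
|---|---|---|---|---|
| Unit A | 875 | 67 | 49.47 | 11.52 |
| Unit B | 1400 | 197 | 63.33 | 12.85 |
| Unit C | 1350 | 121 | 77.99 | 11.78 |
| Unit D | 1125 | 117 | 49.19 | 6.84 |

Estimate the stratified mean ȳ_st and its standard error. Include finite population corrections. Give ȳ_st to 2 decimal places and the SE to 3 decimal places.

ȳ_st ≈ 61.59, SE ≈ 0.479

ȳ_st = Σ W_h ȳ_h = (875·49.47 + 1400·63.33 + 1350·77.99 + 1125·49.19)/4750 = 61.59442
V̂(ȳ_st) = Σ W_h² (1 − n_h/N_h) s_h²/n_h, with W_h = N_h/N and N = 4750:
  stratum Unit A: (875/4750)²·(1 − 67/875)·11.52²/67 = 0.0620672
  stratum Unit B: (1400/4750)²·(1 − 197/1400)·12.85²/197 = 0.0625672
  stratum Unit C: (1350/4750)²·(1 − 121/1350)·11.78²/121 = 0.0843342
  stratum Unit D: (1125/4750)²·(1 − 117/1125)·6.84²/117 = 0.020098
V̂(ȳ_st) = 0.229067
SE(ȳ_st) = √0.229067 = 0.478609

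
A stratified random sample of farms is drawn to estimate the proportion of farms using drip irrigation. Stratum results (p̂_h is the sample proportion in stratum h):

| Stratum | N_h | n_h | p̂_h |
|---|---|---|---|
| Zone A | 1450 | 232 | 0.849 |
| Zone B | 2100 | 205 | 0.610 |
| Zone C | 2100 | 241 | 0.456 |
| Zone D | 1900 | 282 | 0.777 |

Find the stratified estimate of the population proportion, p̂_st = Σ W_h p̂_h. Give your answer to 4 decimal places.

N = 7550; stratum weights W_h = N_h/N.
p̂_st = Σ W_h p̂_h = (1450·0.849 + 2100·0.610 + 2100·0.456 + 1900·0.777)/7550 = 0.65509

p̂_st ≈ 0.6551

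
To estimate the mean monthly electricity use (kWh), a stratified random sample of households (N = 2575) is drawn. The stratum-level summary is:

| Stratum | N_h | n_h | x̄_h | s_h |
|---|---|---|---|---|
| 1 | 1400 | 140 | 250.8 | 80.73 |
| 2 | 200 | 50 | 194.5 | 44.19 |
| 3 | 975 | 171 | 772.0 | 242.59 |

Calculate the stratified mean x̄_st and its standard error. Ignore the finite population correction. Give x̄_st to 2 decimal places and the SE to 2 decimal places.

x̄_st = Σ W_h x̄_h = (1400·250.8 + 200·194.5 + 975·772.0)/2575 = 443.77476
V̂(x̄_st) = Σ W_h² s_h²/n_h, with W_h = N_h/N and N = 2575:
  stratum 1: (1400/2575)²·80.73²/140 = 13.7608
  stratum 2: (200/2575)²·44.19²/50 = 0.235604
  stratum 3: (975/2575)²·242.59²/171 = 49.3406
V̂(x̄_st) = 63.337
SE(x̄_st) = √63.337 = 7.95845

x̄_st ≈ 443.77, SE ≈ 7.96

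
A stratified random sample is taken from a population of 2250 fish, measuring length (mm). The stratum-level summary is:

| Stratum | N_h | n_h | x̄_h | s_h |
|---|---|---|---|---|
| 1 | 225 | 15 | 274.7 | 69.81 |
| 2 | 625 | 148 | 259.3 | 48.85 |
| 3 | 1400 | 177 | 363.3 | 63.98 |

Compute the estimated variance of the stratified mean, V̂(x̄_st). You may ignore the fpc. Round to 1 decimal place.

V̂(x̄_st) = Σ W_h² s_h²/n_h, with W_h = N_h/N and N = 2250:
  stratum 1: (225/2250)²·69.81²/15 = 3.24896
  stratum 2: (625/2250)²·48.85²/148 = 1.24412
  stratum 3: (1400/2250)²·63.98²/177 = 8.95378
V̂(x̄_st) = 13.4469

V̂(x̄_st) ≈ 13.4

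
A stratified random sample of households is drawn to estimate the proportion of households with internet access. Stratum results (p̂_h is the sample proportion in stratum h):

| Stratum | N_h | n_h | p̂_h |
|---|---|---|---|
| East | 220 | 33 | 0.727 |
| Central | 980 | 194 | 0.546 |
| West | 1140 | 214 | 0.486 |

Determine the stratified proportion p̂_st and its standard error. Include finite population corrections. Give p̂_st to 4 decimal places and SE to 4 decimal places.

N = 2340; stratum weights W_h = N_h/N.
p̂_st = Σ W_h p̂_h = (220·0.727 + 980·0.546 + 1140·0.486)/2340 = 0.53379
V̂(p̂_st) = Σ W_h² (1 − n_h/N_h) p̂_h(1−p̂_h)/(n_h−1):
  stratum East: (220/2340)²·(1 − 33/220)·0.727·0.273/32 = 4.65993e-05
  stratum Central: (980/2340)²·(1 − 194/980)·0.546·0.454/193 = 0.000180679
  stratum West: (1140/2340)²·(1 − 214/1140)·0.486·0.514/213 = 0.000226102
V̂(p̂_st) = 0.00045338; SE = √V̂ = 0.0212927

p̂_st ≈ 0.5338, SE ≈ 0.0213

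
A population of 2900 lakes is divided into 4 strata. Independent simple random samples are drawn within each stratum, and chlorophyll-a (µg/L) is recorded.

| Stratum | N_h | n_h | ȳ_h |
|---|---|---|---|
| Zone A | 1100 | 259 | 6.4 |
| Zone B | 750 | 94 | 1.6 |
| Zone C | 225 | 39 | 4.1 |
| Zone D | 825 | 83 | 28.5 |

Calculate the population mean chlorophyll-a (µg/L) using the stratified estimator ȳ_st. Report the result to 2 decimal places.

N = Σ N_h = 2900. Stratum weights W_h = N_h/N.
ȳ_st = (1100·6.4 + 750·1.6 + 225·4.1 + 825·28.5) / 2900 = 11.2672

ȳ_st ≈ 11.27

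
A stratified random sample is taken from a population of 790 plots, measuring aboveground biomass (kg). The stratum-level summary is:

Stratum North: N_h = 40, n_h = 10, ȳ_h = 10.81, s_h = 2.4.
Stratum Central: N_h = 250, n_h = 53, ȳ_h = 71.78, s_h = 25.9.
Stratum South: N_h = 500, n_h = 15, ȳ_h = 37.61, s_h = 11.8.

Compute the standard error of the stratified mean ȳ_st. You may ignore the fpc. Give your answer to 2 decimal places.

V̂(ȳ_st) = Σ W_h² s_h²/n_h, with W_h = N_h/N and N = 790:
  stratum North: (40/790)²·2.4²/10 = 0.00147669
  stratum Central: (250/790)²·25.9²/53 = 1.2675
  stratum South: (500/790)²·11.8²/15 = 3.71842
V̂(ȳ_st) = 4.9874
SE(ȳ_st) = √4.9874 = 2.23325

SE(ȳ_st) ≈ 2.23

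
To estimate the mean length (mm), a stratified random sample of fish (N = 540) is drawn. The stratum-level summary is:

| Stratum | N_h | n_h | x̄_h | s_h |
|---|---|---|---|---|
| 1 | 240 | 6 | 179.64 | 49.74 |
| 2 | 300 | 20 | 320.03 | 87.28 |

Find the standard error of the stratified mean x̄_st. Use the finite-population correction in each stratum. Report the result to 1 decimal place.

SE(x̄_st) ≈ 13.8

V̂(x̄_st) = Σ W_h² (1 − n_h/N_h) s_h²/n_h, with W_h = N_h/N and N = 540:
  stratum 1: (240/540)²·(1 − 6/240)·49.74²/6 = 79.4145
  stratum 2: (300/540)²·(1 − 20/300)·87.28²/20 = 109.721
V̂(x̄_st) = 189.136
SE(x̄_st) = √189.136 = 13.7527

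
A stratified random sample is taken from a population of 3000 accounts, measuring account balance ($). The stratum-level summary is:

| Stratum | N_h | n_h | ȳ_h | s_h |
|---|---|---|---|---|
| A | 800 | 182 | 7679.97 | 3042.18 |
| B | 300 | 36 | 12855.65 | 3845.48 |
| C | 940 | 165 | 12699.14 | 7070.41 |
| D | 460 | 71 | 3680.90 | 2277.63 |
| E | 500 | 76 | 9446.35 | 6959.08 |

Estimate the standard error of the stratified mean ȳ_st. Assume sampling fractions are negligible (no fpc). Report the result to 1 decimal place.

SE(ȳ_st) ≈ 238.5

V̂(ȳ_st) = Σ W_h² s_h²/n_h, with W_h = N_h/N and N = 3000:
  stratum A: (800/3000)²·3042.18²/182 = 3616.06
  stratum B: (300/3000)²·3845.48²/36 = 4107.7
  stratum C: (940/3000)²·7070.41²/165 = 29745.3
  stratum D: (460/3000)²·2277.63²/71 = 1717.83
  stratum E: (500/3000)²·6959.08²/76 = 17700.6
V̂(ȳ_st) = 56887.5
SE(ȳ_st) = √56887.5 = 238.511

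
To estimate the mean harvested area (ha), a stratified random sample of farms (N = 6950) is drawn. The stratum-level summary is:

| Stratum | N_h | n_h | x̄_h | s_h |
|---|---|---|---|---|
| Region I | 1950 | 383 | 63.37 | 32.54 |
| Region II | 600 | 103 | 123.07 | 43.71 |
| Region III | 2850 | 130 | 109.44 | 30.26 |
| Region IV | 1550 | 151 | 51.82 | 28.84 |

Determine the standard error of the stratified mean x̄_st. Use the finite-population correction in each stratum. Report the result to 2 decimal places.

V̂(x̄_st) = Σ W_h² (1 − n_h/N_h) s_h²/n_h, with W_h = N_h/N and N = 6950:
  stratum Region I: (1950/6950)²·(1 − 383/1950)·32.54²/383 = 0.174892
  stratum Region II: (600/6950)²·(1 − 103/600)·43.71²/103 = 0.114515
  stratum Region III: (2850/6950)²·(1 − 130/2850)·30.26²/130 = 1.13042
  stratum Region IV: (1550/6950)²·(1 − 151/1550)·28.84²/151 = 0.247282
V̂(x̄_st) = 1.66711
SE(x̄_st) = √1.66711 = 1.29116

SE(x̄_st) ≈ 1.29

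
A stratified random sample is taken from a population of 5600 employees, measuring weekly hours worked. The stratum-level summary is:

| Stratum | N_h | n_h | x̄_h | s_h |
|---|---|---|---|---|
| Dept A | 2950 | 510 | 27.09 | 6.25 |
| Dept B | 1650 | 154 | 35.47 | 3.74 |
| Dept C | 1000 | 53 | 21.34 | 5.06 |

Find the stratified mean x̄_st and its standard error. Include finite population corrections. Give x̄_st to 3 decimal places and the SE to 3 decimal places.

x̄_st ≈ 28.532, SE ≈ 0.198

x̄_st = Σ W_h x̄_h = (2950·27.09 + 1650·35.47 + 1000·21.34)/5600 = 28.53232
V̂(x̄_st) = Σ W_h² (1 − n_h/N_h) s_h²/n_h, with W_h = N_h/N and N = 5600:
  stratum Dept A: (2950/5600)²·(1 − 510/2950)·6.25²/510 = 0.0175803
  stratum Dept B: (1650/5600)²·(1 − 154/1650)·3.74²/154 = 0.00714927
  stratum Dept C: (1000/5600)²·(1 − 53/1000)·5.06²/53 = 0.0145881
V̂(x̄_st) = 0.0393177
SE(x̄_st) = √0.0393177 = 0.198287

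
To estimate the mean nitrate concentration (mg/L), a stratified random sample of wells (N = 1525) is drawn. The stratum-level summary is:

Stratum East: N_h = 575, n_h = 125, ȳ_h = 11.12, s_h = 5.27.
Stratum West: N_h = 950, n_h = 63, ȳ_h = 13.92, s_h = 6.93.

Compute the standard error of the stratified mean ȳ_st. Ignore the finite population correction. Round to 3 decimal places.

SE(ȳ_st) ≈ 0.572

V̂(ȳ_st) = Σ W_h² s_h²/n_h, with W_h = N_h/N and N = 1525:
  stratum East: (575/1525)²·5.27²/125 = 0.0315869
  stratum West: (950/1525)²·6.93²/63 = 0.295824
V̂(ȳ_st) = 0.327411
SE(ȳ_st) = √0.327411 = 0.572198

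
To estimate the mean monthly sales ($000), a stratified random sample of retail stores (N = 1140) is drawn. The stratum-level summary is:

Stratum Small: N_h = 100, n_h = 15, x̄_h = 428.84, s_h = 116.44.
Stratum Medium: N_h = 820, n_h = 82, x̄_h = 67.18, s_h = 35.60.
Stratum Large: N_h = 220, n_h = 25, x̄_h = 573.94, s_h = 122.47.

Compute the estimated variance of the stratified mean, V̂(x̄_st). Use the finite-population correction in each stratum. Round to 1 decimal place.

V̂(x̄_st) = Σ W_h² (1 − n_h/N_h) s_h²/n_h, with W_h = N_h/N and N = 1140:
  stratum Small: (100/1140)²·(1 − 15/100)·116.44²/15 = 5.91184
  stratum Medium: (820/1140)²·(1 − 82/820)·35.60²/82 = 7.19692
  stratum Large: (220/1140)²·(1 − 25/220)·122.47²/25 = 19.8046
V̂(x̄_st) = 32.9134

V̂(x̄_st) ≈ 32.9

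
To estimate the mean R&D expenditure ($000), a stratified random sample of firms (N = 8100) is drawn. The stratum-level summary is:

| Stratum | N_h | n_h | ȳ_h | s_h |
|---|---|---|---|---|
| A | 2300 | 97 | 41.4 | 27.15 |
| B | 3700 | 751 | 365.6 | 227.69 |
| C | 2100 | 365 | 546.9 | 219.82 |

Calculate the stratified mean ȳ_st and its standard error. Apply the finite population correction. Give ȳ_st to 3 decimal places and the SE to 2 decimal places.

ȳ_st = Σ W_h ȳ_h = (2300·41.4 + 3700·365.6 + 2100·546.9)/8100 = 320.54691
V̂(ȳ_st) = Σ W_h² (1 − n_h/N_h) s_h²/n_h, with W_h = N_h/N and N = 8100:
  stratum A: (2300/8100)²·(1 − 97/2300)·27.15²/97 = 0.586868
  stratum B: (3700/8100)²·(1 − 751/3700)·227.69²/751 = 11.4803
  stratum C: (2100/8100)²·(1 − 365/2100)·219.82²/365 = 7.35174
V̂(ȳ_st) = 19.4189
SE(ȳ_st) = √19.4189 = 4.40669

ȳ_st ≈ 320.547, SE ≈ 4.41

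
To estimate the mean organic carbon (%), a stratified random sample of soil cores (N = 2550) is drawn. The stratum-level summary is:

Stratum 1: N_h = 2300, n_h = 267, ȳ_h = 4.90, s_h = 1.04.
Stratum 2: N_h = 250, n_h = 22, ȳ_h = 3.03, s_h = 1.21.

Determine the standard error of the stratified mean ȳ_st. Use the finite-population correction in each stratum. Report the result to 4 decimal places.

V̂(ȳ_st) = Σ W_h² (1 − n_h/N_h) s_h²/n_h, with W_h = N_h/N and N = 2550:
  stratum 1: (2300/2550)²·(1 − 267/2300)·1.04²/267 = 0.002913
  stratum 2: (250/2550)²·(1 − 22/250)·1.21²/22 = 0.000583368
V̂(ȳ_st) = 0.00349637
SE(ȳ_st) = √0.00349637 = 0.0591301

SE(ȳ_st) ≈ 0.0591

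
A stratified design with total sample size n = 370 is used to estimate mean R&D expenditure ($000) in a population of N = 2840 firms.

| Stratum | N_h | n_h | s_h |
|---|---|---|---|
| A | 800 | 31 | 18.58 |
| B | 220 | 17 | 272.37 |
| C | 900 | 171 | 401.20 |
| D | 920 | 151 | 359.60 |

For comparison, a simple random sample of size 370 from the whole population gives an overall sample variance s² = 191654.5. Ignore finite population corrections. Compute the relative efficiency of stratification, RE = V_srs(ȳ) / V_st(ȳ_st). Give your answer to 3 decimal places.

V̂(ȳ_st) = Σ W_h² s_h²/n_h, with W_h = N_h/N and N = 2840:
  stratum A: (800/2840)²·18.58²/31 = 0.883635
  stratum B: (220/2840)²·272.37²/17 = 26.1866
  stratum C: (900/2840)²·401.20²/171 = 94.531
  stratum D: (920/2840)²·359.60²/151 = 89.8672
V_st = 211.468
V_srs = s²/n = 191654.5/370 = 517.985
Relative efficiency = V_srs / V_st = 517.985/211.468 = 2.4495

RE ≈ 2.449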